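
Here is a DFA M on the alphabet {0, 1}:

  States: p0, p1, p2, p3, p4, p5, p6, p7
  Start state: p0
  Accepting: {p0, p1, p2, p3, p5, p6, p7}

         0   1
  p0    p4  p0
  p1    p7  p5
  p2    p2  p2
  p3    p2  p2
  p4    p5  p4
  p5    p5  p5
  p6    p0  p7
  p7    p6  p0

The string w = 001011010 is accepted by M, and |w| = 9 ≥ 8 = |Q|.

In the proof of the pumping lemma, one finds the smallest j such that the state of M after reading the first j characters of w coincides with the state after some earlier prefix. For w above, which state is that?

State sequence: p0 -0-> p4 -0-> p5 -1-> p5 -0-> p5 -1-> p5 -1-> p5 -0-> p5 -1-> p5 -0-> p5
First repeat at step 3: p5 was already visited.

The earliest repeat is at step j = 3: M is in p5, which it already visited at step i = 2.
The DFA has 8 states, so the proof of the pumping lemma guarantees a repeated state among the first 8+1 visited; the segment between the two visits is the pumpable y.

p5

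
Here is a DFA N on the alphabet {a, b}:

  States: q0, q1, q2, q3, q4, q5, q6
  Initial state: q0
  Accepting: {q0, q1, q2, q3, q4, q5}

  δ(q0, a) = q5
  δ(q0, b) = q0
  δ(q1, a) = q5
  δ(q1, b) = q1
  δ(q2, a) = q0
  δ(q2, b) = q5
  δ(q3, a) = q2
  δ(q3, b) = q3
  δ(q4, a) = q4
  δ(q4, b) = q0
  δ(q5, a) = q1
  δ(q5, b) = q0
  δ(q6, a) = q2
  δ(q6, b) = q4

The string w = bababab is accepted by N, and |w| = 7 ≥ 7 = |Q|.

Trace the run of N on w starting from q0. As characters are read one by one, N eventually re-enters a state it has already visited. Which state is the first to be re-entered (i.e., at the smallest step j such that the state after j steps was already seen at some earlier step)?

q0

Run of N on w = b a b a b a b:
  step 0: q0  (start)
  step 1: q0  (read b: q0→q0)   ← first repeat (q0 seen earlier)
  step 2: q5  (read a: q0→q5)
  step 3: q0  (read b: q5→q0)
  step 4: q5  (read a: q0→q5)
  step 5: q0  (read b: q5→q0)
  step 6: q5  (read a: q0→q5)
  step 7: q0  (read b: q5→q0)

The earliest repeat is at step j = 1: N is in q0, which it already visited at step i = 0.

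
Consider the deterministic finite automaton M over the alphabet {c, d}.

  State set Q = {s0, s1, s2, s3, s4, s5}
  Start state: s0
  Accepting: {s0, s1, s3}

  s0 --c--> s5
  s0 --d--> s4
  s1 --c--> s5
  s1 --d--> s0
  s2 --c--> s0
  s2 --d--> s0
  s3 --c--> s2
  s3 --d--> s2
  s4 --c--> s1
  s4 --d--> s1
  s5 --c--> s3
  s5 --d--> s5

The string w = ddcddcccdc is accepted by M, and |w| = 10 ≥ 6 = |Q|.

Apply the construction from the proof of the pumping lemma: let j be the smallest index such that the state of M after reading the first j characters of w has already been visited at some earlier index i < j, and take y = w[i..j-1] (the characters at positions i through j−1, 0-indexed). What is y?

d

State sequence: s0 -d-> s4 -d-> s1 -c-> s5 -d-> s5 -d-> s5 -c-> s3 -c-> s2 -c-> s0 -d-> s4 -c-> s1
First repeat at step 4: s5 was already visited.

So i = 3, j = 4, giving x = w[0:3] = ddc, y = w[3:4] = d, z = w[4:10] = dcccdc.
Check: |xy| = 4 ≤ 6 and |y| = 1 ≥ 1. Reading y takes M from s5 back to s5, so every xyⁱz is accepted.
Since M has 6 states, any run of length ≥ 6 visits 6+1 states, so by pigeonhole some state repeats within the first 6 steps — that repeat gives the pumpable loop.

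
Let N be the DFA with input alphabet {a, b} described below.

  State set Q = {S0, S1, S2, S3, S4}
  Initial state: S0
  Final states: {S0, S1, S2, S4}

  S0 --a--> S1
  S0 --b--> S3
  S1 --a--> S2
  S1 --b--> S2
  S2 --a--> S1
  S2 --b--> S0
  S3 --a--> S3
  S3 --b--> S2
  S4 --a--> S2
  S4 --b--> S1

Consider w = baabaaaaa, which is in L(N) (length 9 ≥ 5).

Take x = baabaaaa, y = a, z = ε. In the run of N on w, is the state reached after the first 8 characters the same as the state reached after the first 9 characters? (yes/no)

no

State sequence: S0 -b-> S3 -a-> S3 -a-> S3 -b-> S2 -a-> S1 -a-> S2 -a-> S1 -a-> S2 -a-> S1

After x (step 8): S2. After xy (step 9): S1.
They differ (S2 ≠ S1), so y is not a cycle from the state after x; this split is not the one the pumping-lemma construction produces, and pumping y need not keep the string in L(N).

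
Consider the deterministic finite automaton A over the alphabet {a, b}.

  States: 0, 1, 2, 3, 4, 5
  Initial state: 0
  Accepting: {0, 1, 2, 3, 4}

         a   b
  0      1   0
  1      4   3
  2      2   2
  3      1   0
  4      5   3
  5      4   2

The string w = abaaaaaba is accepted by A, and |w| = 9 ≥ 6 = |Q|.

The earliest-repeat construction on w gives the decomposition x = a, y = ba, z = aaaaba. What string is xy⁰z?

aaaaaba

xy⁰z = xz = a·aaaaba = aaaaaba.
Reading y = ba takes A from 1 back to 1, so after x the machine is still in 1, and z then leads to the accepting state 2. Hence aaaaaba ∈ L(A).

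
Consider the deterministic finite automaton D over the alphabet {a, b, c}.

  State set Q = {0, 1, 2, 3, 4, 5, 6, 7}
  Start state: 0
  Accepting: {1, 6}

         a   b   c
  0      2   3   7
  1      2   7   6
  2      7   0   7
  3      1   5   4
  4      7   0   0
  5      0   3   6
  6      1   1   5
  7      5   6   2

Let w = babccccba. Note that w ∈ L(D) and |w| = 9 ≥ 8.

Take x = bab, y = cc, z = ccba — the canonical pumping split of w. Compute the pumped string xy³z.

xy^3z = bab·cc·cc·cc·ccba = babccccccccba.
Reading y = cc takes D from 7 back to 7, so after x·y·y·y the machine is still in 7, and z then leads to the accepting state 1. Hence babccccccccba ∈ L(D).

babccccccccba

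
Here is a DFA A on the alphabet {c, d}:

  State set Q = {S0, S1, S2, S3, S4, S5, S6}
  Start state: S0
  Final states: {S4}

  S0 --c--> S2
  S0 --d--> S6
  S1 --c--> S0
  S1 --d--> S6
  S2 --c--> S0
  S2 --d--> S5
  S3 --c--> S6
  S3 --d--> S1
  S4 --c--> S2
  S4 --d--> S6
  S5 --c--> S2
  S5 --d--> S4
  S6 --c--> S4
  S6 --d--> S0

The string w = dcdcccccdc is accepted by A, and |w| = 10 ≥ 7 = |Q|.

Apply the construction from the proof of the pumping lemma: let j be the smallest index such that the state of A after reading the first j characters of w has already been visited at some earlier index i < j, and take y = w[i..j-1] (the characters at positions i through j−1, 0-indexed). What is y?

Run of A on w = d c d c c c c c d c:
  step 0: S0  (start)
  step 1: S6  (read d: S0→S6)
  step 2: S4  (read c: S6→S4)
  step 3: S6  (read d: S4→S6)   ← first repeat (S6 seen earlier)
  step 4: S4  (read c: S6→S4)
  step 5: S2  (read c: S4→S2)
  step 6: S0  (read c: S2→S0)
  step 7: S2  (read c: S0→S2)
  step 8: S0  (read c: S2→S0)
  step 9: S6  (read d: S0→S6)
  step 10: S4  (read c: S6→S4)

So i = 1, j = 3, giving x = w[0:1] = d, y = w[1:3] = cd, z = w[3:10] = cccccdc.
Check: |xy| = 3 ≤ 7 and |y| = 2 ≥ 1. Reading y takes A from S6 back to S6, so every xyⁱz is accepted.
With |Q| = 7, pigeonhole forces a state repeat no later than step 7; the substring read between the first and second visits to that state can be pumped.

cd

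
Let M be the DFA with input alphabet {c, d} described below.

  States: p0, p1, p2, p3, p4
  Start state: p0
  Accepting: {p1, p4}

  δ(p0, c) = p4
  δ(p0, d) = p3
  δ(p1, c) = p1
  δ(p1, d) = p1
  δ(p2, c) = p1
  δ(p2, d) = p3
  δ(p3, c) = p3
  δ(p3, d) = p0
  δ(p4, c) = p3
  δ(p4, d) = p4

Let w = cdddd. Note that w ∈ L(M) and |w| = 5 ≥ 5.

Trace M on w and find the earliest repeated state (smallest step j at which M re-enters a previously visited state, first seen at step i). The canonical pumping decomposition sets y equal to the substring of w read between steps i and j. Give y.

d

Run of M on w = c d d d d:
  step 0: p0  (start)
  step 1: p4  (read c: p0→p4)
  step 2: p4  (read d: p4→p4)   ← first repeat (p4 seen earlier)
  step 3: p4  (read d: p4→p4)
  step 4: p4  (read d: p4→p4)
  step 5: p4  (read d: p4→p4)

So i = 1, j = 2, giving x = w[0:1] = c, y = w[1:2] = d, z = w[2:5] = ddd.
Check: |xy| = 2 ≤ 5 and |y| = 1 ≥ 1. Reading y takes M from p4 back to p4, so every xyⁱz is accepted.
Pumping length from the standard proof: p = 5 (the number of states). The repeated state found above gives |xy| = j ≤ 5 and |y| = j − i ≥ 1.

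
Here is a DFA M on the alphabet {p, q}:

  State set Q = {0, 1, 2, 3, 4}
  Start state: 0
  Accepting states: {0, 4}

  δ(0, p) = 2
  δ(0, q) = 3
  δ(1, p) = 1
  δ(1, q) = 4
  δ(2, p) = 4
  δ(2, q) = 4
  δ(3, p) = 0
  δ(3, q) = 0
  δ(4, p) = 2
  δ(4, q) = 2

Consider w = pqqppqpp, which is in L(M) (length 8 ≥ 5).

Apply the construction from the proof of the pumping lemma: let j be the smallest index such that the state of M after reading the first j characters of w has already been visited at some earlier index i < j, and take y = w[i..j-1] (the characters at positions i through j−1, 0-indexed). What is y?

qq

Run of M on w = p q q p p q p p:
  step 0: 0  (start)
  step 1: 2  (read p: 0→2)
  step 2: 4  (read q: 2→4)
  step 3: 2  (read q: 4→2)   ← first repeat (2 seen earlier)
  step 4: 4  (read p: 2→4)
  step 5: 2  (read p: 4→2)
  step 6: 4  (read q: 2→4)
  step 7: 2  (read p: 4→2)
  step 8: 4  (read p: 2→4)

So i = 1, j = 3, giving x = w[0:1] = p, y = w[1:3] = qq, z = w[3:8] = ppqpp.
Check: |xy| = 3 ≤ 5 and |y| = 2 ≥ 1. Reading y takes M from 2 back to 2, so every xyⁱz is accepted.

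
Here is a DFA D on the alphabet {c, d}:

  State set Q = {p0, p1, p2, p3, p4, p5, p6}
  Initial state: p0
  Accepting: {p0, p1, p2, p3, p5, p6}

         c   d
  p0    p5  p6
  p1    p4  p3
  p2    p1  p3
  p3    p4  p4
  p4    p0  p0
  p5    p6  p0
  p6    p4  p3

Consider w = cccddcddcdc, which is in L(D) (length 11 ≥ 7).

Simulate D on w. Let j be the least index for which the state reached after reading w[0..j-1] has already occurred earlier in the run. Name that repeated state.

p0

State sequence: p0 -c-> p5 -c-> p6 -c-> p4 -d-> p0 -d-> p6 -c-> p4 -d-> p0 -d-> p6 -c-> p4 -d-> p0 -c-> p5
First repeat at step 4: p0 was already visited.

The earliest repeat is at step j = 4: D is in p0, which it already visited at step i = 0.
Since D has 7 states, any run of length ≥ 7 visits 7+1 states, so by pigeonhole some state repeats within the first 7 steps — that repeat gives the pumpable loop.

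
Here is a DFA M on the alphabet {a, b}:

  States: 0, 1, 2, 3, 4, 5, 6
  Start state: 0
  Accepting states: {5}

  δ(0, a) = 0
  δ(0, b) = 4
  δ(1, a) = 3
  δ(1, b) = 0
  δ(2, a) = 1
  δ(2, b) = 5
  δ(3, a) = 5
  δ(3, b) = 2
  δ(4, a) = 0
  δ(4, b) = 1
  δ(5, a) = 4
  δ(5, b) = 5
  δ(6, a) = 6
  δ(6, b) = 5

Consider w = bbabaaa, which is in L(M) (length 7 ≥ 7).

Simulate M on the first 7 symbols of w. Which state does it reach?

5

Run of M on the first 7 characters of w = b b a b a a a:
  step 0: 0  (start)
  step 1: 4  (read b: 0→4)
  step 2: 1  (read b: 4→1)
  step 3: 3  (read a: 1→3)
  step 4: 2  (read b: 3→2)
  step 5: 1  (read a: 2→1)
  step 6: 3  (read a: 1→3)
  step 7: 5  (read a: 3→5)

After reading 7 characters, M is in state 5.
(This kind of state-tracing is the core of the pumping-lemma construction: with 7 states, pigeonhole forces a repeat within the first 7 steps.)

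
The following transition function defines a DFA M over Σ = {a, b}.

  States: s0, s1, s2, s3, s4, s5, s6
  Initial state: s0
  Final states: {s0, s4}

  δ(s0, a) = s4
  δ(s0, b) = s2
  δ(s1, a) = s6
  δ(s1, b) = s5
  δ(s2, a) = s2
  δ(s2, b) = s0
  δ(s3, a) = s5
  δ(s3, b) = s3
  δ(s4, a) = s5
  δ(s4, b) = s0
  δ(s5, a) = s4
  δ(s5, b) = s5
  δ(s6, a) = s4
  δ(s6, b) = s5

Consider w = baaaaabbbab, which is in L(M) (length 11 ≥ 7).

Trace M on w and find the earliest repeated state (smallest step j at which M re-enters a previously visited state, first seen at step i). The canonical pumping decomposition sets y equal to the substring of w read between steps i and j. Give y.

a

State sequence: s0 -b-> s2 -a-> s2 -a-> s2 -a-> s2 -a-> s2 -a-> s2 -b-> s0 -b-> s2 -b-> s0 -a-> s4 -b-> s0
First repeat at step 2: s2 was already visited.

So i = 1, j = 2, giving x = w[0:1] = b, y = w[1:2] = a, z = w[2:11] = aaaabbbab.
Check: |xy| = 2 ≤ 7 and |y| = 1 ≥ 1. Reading y takes M from s2 back to s2, so every xyⁱz is accepted.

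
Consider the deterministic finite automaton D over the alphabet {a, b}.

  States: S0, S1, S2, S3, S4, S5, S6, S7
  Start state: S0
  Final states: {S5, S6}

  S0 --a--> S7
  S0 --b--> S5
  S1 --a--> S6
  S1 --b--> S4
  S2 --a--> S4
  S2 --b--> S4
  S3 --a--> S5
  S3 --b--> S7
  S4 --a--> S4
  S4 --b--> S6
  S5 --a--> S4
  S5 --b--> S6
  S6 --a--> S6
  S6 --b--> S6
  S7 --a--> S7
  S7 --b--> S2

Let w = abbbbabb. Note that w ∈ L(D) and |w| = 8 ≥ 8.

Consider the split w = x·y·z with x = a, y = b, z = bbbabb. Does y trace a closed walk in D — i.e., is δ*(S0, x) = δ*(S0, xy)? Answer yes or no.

Run of D on the first 2 characters of w = a b:
  step 0: S0  (start)
  step 1: S7  (read a: S0→S7)
  step 2: S2  (read b: S7→S2)

After x (step 1): S7. After xy (step 2): S2.
They differ (S7 ≠ S2), so y is not a cycle from the state after x; this split is not the one the pumping-lemma construction produces, and pumping y need not keep the string in L(D).

no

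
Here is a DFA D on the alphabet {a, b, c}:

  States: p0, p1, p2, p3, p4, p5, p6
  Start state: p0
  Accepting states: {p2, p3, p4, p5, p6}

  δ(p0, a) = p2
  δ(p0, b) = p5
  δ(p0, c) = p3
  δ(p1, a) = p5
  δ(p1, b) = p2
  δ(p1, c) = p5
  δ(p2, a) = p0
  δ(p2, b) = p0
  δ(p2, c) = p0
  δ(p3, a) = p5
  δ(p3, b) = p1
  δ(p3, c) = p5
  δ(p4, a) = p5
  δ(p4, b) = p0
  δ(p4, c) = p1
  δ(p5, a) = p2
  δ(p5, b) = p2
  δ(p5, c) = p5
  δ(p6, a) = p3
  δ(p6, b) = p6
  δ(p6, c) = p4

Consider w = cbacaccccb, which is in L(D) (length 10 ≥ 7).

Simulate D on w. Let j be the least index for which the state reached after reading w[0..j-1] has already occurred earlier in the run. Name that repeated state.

p5

Run of D on w = c b a c a c c c c b:
  step 0: p0  (start)
  step 1: p3  (read c: p0→p3)
  step 2: p1  (read b: p3→p1)
  step 3: p5  (read a: p1→p5)
  step 4: p5  (read c: p5→p5)   ← first repeat (p5 seen earlier)
  step 5: p2  (read a: p5→p2)
  step 6: p0  (read c: p2→p0)
  step 7: p3  (read c: p0→p3)
  step 8: p5  (read c: p3→p5)
  step 9: p5  (read c: p5→p5)
  step 10: p2  (read b: p5→p2)

The earliest repeat is at step j = 4: D is in p5, which it already visited at step i = 3.
With |Q| = 7, pigeonhole forces a state repeat no later than step 7; the substring read between the first and second visits to that state can be pumped.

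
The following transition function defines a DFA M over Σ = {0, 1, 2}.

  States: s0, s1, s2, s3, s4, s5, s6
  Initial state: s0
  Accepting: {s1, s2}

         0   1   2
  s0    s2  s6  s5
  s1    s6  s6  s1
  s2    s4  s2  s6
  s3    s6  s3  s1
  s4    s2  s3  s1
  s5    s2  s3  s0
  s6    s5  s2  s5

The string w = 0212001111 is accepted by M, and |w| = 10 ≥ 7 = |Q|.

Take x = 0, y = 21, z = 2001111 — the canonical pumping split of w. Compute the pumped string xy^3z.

xy^3z = 0·21·21·21·2001111 = 02121212001111.
Reading y = 21 takes M from s2 back to s2, so after x·y·y·y the machine is still in s2, and z then leads to the accepting state s2. Hence 02121212001111 ∈ L(M).

02121212001111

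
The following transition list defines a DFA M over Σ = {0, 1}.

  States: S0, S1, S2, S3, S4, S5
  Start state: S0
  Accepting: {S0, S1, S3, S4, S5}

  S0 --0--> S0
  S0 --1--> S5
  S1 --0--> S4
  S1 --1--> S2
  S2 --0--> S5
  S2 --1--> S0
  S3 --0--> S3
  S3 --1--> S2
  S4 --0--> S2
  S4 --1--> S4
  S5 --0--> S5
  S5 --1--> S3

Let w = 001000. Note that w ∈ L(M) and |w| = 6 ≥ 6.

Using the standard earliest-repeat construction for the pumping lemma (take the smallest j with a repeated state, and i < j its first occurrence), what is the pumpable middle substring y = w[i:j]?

0

State sequence: S0 -0-> S0 -0-> S0 -1-> S5 -0-> S5 -0-> S5 -0-> S5
First repeat at step 1: S0 was already visited.

So i = 0, j = 1, giving x = w[0:0] = ε, y = w[0:1] = 0, z = w[1:6] = 01000.
Check: |xy| = 1 ≤ 6 and |y| = 1 ≥ 1. Reading y takes M from S0 back to S0, so every xyⁱz is accepted.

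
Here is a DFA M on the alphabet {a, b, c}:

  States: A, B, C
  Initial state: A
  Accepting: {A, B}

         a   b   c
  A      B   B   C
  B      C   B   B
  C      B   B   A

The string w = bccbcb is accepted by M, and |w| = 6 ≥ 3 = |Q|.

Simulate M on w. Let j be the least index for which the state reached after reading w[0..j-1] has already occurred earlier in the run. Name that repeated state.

State sequence: A -b-> B -c-> B -c-> B -b-> B -c-> B -b-> B
First repeat at step 2: B was already visited.

The earliest repeat is at step j = 2: M is in B, which it already visited at step i = 1.
With |Q| = 3, pigeonhole forces a state repeat no later than step 3; the substring read between the first and second visits to that state can be pumped.

B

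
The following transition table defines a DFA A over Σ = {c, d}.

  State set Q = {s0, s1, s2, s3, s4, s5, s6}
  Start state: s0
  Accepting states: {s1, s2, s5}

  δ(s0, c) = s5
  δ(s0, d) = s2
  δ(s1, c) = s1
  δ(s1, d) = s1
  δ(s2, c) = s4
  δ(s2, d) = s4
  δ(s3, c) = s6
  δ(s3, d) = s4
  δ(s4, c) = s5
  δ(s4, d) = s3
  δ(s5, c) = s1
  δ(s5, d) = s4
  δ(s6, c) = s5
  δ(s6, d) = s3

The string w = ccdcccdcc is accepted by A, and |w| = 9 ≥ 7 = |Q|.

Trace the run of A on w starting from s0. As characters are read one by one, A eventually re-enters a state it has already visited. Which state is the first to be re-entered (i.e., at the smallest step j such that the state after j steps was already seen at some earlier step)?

s1

State sequence: s0 -c-> s5 -c-> s1 -d-> s1 -c-> s1 -c-> s1 -c-> s1 -d-> s1 -c-> s1 -c-> s1
First repeat at step 3: s1 was already visited.

The earliest repeat is at step j = 3: A is in s1, which it already visited at step i = 2.
The DFA has 7 states, so the proof of the pumping lemma guarantees a repeated state among the first 7+1 visited; the segment between the two visits is the pumpable y.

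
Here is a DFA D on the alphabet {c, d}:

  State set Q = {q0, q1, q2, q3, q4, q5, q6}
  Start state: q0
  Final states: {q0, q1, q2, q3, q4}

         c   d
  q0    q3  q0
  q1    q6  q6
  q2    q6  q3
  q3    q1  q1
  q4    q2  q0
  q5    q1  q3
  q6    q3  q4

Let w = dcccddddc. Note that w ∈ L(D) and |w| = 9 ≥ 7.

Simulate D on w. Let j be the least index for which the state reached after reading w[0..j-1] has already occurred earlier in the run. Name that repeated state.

q0

State sequence: q0 -d-> q0 -c-> q3 -c-> q1 -c-> q6 -d-> q4 -d-> q0 -d-> q0 -d-> q0 -c-> q3
First repeat at step 1: q0 was already visited.

The earliest repeat is at step j = 1: D is in q0, which it already visited at step i = 0.
Pumping length from the standard proof: p = 7 (the number of states). The repeated state found above gives |xy| = j ≤ 7 and |y| = j − i ≥ 1.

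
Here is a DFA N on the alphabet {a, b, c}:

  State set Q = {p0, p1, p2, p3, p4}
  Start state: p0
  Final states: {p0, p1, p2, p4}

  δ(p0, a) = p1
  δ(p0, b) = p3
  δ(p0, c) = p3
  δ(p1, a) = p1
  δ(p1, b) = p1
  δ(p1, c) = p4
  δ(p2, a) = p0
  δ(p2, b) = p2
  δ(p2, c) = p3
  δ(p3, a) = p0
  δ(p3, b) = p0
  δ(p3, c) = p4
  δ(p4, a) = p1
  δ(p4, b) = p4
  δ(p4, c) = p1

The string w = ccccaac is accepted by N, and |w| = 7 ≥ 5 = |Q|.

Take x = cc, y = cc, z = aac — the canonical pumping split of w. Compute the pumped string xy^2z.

xy^2z = cc·cc·cc·aac = ccccccaac.
Reading y = cc takes N from p4 back to p4, so after x·y·y the machine is still in p4, and z then leads to the accepting state p4. Hence ccccccaac ∈ L(N).

ccccccaac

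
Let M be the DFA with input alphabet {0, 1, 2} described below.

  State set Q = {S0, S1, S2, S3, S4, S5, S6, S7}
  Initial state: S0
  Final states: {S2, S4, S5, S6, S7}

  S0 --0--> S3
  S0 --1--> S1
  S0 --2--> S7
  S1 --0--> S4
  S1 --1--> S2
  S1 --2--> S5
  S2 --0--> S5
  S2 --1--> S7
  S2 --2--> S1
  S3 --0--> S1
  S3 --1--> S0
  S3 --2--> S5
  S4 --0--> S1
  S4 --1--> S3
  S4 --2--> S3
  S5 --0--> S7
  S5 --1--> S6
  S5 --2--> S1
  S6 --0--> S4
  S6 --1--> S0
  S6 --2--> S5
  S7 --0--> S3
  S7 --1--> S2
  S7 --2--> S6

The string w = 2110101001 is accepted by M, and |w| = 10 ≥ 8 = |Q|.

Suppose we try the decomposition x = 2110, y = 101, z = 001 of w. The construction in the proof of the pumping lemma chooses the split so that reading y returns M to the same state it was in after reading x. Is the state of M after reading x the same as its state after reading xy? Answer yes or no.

Run of M on the first 7 characters of w = 2 1 1 0 1 0 1:
  step 0: S0  (start)
  step 1: S7  (read 2: S0→S7)
  step 2: S2  (read 1: S7→S2)
  step 3: S7  (read 1: S2→S7)
  step 4: S3  (read 0: S7→S3)
  step 5: S0  (read 1: S3→S0)
  step 6: S3  (read 0: S0→S3)
  step 7: S0  (read 1: S3→S0)

After x (step 4): S3. After xy (step 7): S0.
They differ (S3 ≠ S0), so y is not a cycle from the state after x; this split is not the one the pumping-lemma construction produces, and pumping y need not keep the string in L(M).

no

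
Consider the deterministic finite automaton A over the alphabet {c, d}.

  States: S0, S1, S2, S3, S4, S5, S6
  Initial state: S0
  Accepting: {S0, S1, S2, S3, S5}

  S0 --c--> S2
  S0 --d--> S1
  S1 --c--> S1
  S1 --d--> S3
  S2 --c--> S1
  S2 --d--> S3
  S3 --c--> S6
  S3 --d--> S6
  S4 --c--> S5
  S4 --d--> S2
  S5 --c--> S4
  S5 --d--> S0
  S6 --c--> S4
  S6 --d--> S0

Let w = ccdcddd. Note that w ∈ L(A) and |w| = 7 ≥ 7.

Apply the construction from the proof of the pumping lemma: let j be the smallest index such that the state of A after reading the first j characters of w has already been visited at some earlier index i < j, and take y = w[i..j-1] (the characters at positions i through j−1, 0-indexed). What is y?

ccdcd

Run of A on w = c c d c d d d:
  step 0: S0  (start)
  step 1: S2  (read c: S0→S2)
  step 2: S1  (read c: S2→S1)
  step 3: S3  (read d: S1→S3)
  step 4: S6  (read c: S3→S6)
  step 5: S0  (read d: S6→S0)   ← first repeat (S0 seen earlier)
  step 6: S1  (read d: S0→S1)
  step 7: S3  (read d: S1→S3)

So i = 0, j = 5, giving x = w[0:0] = ε, y = w[0:5] = ccdcd, z = w[5:7] = dd.
Check: |xy| = 5 ≤ 7 and |y| = 5 ≥ 1. Reading y takes A from S0 back to S0, so every xyⁱz is accepted.
With |Q| = 7, pigeonhole forces a state repeat no later than step 7; the substring read between the first and second visits to that state can be pumped.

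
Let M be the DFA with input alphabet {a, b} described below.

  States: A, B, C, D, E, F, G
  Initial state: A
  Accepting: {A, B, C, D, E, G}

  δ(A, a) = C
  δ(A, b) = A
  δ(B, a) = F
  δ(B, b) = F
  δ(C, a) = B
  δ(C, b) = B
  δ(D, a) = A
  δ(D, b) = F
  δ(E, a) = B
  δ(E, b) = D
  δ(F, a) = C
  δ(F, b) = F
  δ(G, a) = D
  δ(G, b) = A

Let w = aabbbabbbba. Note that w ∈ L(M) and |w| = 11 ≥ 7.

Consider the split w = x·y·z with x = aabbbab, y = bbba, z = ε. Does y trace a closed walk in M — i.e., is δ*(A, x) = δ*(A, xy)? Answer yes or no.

State sequence: A -a-> C -a-> B -b-> F -b-> F -b-> F -a-> C -b-> B -b-> F -b-> F -b-> F -a-> C

After x (step 7): B. After xy (step 11): C.
They differ (B ≠ C), so y is not a cycle from the state after x; this split is not the one the pumping-lemma construction produces, and pumping y need not keep the string in L(M).

no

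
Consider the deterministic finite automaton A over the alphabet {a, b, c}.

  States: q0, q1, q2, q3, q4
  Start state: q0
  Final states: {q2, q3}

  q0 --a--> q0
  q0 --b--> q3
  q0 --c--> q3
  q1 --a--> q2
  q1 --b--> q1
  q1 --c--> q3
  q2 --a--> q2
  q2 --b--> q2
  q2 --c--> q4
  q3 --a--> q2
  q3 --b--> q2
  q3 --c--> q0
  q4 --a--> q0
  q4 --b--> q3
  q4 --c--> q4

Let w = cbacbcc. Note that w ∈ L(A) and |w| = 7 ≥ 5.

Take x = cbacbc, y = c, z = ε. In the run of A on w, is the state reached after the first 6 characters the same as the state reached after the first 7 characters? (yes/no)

no

Run of A on the first 7 characters of w = c b a c b c c:
  step 0: q0  (start)
  step 1: q3  (read c: q0→q3)
  step 2: q2  (read b: q3→q2)
  step 3: q2  (read a: q2→q2)
  step 4: q4  (read c: q2→q4)
  step 5: q3  (read b: q4→q3)
  step 6: q0  (read c: q3→q0)
  step 7: q3  (read c: q0→q3)

After x (step 6): q0. After xy (step 7): q3.
They differ (q0 ≠ q3), so y is not a cycle from the state after x; this split is not the one the pumping-lemma construction produces, and pumping y need not keep the string in L(A).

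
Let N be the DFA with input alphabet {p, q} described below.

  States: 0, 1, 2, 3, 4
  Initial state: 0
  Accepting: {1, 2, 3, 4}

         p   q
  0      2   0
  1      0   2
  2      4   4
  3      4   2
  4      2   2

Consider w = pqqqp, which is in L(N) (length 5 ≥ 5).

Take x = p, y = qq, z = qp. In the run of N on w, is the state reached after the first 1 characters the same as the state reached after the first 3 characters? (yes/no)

State sequence: 0 -p-> 2 -q-> 4 -q-> 2

After x (step 1): 2. After xy (step 3): 2.
They match, so y = qq drives N around a cycle from 2 back to itself; pumping y any number of times keeps N in 2 before reading z, and xyⁱz ∈ L(N) for every i ≥ 0.

yes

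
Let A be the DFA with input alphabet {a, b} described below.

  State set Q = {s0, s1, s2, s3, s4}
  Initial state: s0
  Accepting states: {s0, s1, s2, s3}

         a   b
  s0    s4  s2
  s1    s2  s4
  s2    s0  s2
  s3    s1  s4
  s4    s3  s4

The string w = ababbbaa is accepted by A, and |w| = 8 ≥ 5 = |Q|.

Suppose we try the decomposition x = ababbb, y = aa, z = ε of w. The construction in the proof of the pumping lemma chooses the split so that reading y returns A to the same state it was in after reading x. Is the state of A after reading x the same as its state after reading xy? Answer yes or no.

State sequence: s0 -a-> s4 -b-> s4 -a-> s3 -b-> s4 -b-> s4 -b-> s4 -a-> s3 -a-> s1

After x (step 6): s4. After xy (step 8): s1.
They differ (s4 ≠ s1), so y is not a cycle from the state after x; this split is not the one the pumping-lemma construction produces, and pumping y need not keep the string in L(A).

no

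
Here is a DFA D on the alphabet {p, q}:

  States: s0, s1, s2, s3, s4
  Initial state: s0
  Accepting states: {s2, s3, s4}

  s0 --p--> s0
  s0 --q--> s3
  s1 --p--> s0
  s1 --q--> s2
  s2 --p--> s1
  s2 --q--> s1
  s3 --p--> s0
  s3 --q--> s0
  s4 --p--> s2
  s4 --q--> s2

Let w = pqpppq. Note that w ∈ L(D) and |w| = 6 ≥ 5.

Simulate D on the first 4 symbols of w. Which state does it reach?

s0

Run of D on the first 4 characters of w = p q p p:
  step 0: s0  (start)
  step 1: s0  (read p: s0→s0)
  step 2: s3  (read q: s0→s3)
  step 3: s0  (read p: s3→s0)
  step 4: s0  (read p: s0→s0)

After reading 4 characters, D is in state s0.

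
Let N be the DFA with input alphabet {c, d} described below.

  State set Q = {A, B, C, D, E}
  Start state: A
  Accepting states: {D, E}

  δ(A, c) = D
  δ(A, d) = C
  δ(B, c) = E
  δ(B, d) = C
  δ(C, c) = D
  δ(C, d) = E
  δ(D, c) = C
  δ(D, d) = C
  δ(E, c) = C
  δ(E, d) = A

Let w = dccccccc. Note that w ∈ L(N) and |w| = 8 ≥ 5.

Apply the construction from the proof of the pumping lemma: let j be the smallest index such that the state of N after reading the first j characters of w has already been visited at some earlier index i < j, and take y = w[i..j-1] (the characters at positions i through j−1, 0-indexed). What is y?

cc

State sequence: A -d-> C -c-> D -c-> C -c-> D -c-> C -c-> D -c-> C -c-> D
First repeat at step 3: C was already visited.

So i = 1, j = 3, giving x = w[0:1] = d, y = w[1:3] = cc, z = w[3:8] = ccccc.
Check: |xy| = 3 ≤ 5 and |y| = 2 ≥ 1. Reading y takes N from C back to C, so every xyⁱz is accepted.
Since N has 5 states, any run of length ≥ 5 visits 5+1 states, so by pigeonhole some state repeats within the first 5 steps — that repeat gives the pumpable loop.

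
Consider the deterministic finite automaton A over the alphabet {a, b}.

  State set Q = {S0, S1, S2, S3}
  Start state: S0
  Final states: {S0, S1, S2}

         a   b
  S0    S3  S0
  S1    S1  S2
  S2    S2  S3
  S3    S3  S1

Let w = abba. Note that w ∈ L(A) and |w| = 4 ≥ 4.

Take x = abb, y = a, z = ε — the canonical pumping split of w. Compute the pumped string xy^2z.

xy^2z = abb·a·a·ε = abbaa.
Reading y = a takes A from S2 back to S2, so after x·y·y the machine is still in S2, and z then leads to the accepting state S2. Hence abbaa ∈ L(A).

abbaa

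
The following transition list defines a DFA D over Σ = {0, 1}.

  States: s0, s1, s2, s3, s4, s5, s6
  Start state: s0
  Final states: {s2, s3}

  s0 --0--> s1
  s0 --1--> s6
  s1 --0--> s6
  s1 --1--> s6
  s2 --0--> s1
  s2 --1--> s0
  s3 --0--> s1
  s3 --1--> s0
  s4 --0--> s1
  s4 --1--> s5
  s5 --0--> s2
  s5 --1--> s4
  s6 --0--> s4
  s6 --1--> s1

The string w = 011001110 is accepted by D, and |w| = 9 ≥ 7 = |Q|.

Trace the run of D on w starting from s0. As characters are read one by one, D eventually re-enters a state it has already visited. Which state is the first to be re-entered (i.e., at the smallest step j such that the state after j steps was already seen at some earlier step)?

s1

Run of D on w = 0 1 1 0 0 1 1 1 0:
  step 0: s0  (start)
  step 1: s1  (read 0: s0→s1)
  step 2: s6  (read 1: s1→s6)
  step 3: s1  (read 1: s6→s1)   ← first repeat (s1 seen earlier)
  step 4: s6  (read 0: s1→s6)
  step 5: s4  (read 0: s6→s4)
  step 6: s5  (read 1: s4→s5)
  step 7: s4  (read 1: s5→s4)
  step 8: s5  (read 1: s4→s5)
  step 9: s2  (read 0: s5→s2)

The earliest repeat is at step j = 3: D is in s1, which it already visited at step i = 1.
With |Q| = 7, pigeonhole forces a state repeat no later than step 7; the substring read between the first and second visits to that state can be pumped.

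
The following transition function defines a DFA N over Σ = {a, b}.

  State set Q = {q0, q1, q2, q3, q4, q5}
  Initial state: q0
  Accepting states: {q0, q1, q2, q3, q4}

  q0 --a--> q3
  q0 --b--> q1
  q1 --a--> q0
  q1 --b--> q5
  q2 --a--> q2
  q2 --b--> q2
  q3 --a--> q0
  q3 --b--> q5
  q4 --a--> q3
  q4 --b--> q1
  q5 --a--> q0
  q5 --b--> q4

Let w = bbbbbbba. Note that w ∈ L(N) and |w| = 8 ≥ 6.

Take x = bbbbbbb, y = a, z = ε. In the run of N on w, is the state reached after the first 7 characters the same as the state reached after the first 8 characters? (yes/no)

no

State sequence: q0 -b-> q1 -b-> q5 -b-> q4 -b-> q1 -b-> q5 -b-> q4 -b-> q1 -a-> q0

After x (step 7): q1. After xy (step 8): q0.
They differ (q1 ≠ q0), so y is not a cycle from the state after x; this split is not the one the pumping-lemma construction produces, and pumping y need not keep the string in L(N).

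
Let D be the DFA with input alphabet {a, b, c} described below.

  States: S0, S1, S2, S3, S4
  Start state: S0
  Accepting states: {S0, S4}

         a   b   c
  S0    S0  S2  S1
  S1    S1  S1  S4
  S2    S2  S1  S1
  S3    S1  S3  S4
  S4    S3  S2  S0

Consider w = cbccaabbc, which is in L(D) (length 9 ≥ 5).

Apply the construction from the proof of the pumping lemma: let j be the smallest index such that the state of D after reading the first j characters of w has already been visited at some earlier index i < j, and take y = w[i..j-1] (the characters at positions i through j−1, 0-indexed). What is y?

b

Run of D on w = c b c c a a b b c:
  step 0: S0  (start)
  step 1: S1  (read c: S0→S1)
  step 2: S1  (read b: S1→S1)   ← first repeat (S1 seen earlier)
  step 3: S4  (read c: S1→S4)
  step 4: S0  (read c: S4→S0)
  step 5: S0  (read a: S0→S0)
  step 6: S0  (read a: S0→S0)
  step 7: S2  (read b: S0→S2)
  step 8: S1  (read b: S2→S1)
  step 9: S4  (read c: S1→S4)

So i = 1, j = 2, giving x = w[0:1] = c, y = w[1:2] = b, z = w[2:9] = ccaabbc.
Check: |xy| = 2 ≤ 5 and |y| = 1 ≥ 1. Reading y takes D from S1 back to S1, so every xyⁱz is accepted.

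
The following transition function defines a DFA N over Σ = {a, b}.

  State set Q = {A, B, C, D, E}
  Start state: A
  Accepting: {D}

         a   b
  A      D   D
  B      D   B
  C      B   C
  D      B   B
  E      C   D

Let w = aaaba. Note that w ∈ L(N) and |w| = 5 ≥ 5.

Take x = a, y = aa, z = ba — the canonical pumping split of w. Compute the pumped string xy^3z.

xy^3z = a·aa·aa·aa·ba = aaaaaaaba.
Reading y = aa takes N from D back to D, so after x·y·y·y the machine is still in D, and z then leads to the accepting state D. Hence aaaaaaaba ∈ L(N).

aaaaaaaba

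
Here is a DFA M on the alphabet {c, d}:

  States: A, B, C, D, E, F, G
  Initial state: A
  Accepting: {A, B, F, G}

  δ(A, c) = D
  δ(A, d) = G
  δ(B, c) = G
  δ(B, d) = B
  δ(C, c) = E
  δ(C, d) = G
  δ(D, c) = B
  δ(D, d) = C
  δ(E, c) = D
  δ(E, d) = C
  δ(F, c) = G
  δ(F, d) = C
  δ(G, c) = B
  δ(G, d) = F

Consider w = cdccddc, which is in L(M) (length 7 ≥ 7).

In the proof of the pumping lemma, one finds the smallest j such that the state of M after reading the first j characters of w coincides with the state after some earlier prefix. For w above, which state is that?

Run of M on w = c d c c d d c:
  step 0: A  (start)
  step 1: D  (read c: A→D)
  step 2: C  (read d: D→C)
  step 3: E  (read c: C→E)
  step 4: D  (read c: E→D)   ← first repeat (D seen earlier)
  step 5: C  (read d: D→C)
  step 6: G  (read d: C→G)
  step 7: B  (read c: G→B)

The earliest repeat is at step j = 4: M is in D, which it already visited at step i = 1.
With |Q| = 7, pigeonhole forces a state repeat no later than step 7; the substring read between the first and second visits to that state can be pumped.

D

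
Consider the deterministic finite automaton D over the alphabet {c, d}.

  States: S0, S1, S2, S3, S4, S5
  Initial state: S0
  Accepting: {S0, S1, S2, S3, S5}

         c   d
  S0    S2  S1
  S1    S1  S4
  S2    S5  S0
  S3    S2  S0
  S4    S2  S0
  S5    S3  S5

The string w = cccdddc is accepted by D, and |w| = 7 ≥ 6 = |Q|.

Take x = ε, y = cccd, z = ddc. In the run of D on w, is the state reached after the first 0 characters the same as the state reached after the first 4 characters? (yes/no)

yes

State sequence: S0 -c-> S2 -c-> S5 -c-> S3 -d-> S0

After x (step 0): S0. After xy (step 4): S0.
They match, so y = cccd drives D around a cycle from S0 back to itself; pumping y any number of times keeps D in S0 before reading z, and xyⁱz ∈ L(D) for every i ≥ 0.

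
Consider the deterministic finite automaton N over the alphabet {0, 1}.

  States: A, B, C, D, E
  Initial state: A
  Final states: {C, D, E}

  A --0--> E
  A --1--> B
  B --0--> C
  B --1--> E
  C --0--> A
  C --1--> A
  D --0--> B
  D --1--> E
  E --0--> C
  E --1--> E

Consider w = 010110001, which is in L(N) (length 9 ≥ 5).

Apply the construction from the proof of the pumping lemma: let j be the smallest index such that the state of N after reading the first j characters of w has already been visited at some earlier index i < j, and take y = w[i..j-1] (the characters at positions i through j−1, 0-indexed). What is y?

State sequence: A -0-> E -1-> E -0-> C -1-> A -1-> B -0-> C -0-> A -0-> E -1-> E
First repeat at step 2: E was already visited.

So i = 1, j = 2, giving x = w[0:1] = 0, y = w[1:2] = 1, z = w[2:9] = 0110001.
Check: |xy| = 2 ≤ 5 and |y| = 1 ≥ 1. Reading y takes N from E back to E, so every xyⁱz is accepted.

1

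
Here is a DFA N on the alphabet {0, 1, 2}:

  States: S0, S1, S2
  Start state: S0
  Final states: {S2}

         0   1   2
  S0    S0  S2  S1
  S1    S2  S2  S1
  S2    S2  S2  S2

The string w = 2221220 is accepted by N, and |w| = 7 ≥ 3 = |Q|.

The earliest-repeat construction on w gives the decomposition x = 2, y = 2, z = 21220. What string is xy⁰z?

xy⁰z = xz = 2·21220 = 221220.
Reading y = 2 takes N from S1 back to S1, so after x the machine is still in S1, and z then leads to the accepting state S2. Hence 221220 ∈ L(N).

221220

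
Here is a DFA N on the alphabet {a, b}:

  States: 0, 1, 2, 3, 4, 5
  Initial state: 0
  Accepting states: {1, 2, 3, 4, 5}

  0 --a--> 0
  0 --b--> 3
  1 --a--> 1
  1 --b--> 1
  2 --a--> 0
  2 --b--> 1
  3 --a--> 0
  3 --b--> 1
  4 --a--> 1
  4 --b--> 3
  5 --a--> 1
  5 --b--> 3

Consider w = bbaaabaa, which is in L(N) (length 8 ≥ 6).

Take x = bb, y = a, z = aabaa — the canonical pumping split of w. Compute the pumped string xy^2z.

bbaaaabaa

xy^2z = bb·a·a·aabaa = bbaaaabaa.
Reading y = a takes N from 1 back to 1, so after x·y·y the machine is still in 1, and z then leads to the accepting state 1. Hence bbaaaabaa ∈ L(N).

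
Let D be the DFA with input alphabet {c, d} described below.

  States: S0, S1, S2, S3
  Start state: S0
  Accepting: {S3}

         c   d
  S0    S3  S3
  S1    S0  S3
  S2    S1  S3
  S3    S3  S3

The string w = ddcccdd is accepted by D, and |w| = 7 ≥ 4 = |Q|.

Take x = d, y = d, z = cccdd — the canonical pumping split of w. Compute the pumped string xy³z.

ddddcccdd

xy^3z = d·d·d·d·cccdd = ddddcccdd.
Reading y = d takes D from S3 back to S3, so after x·y·y·y the machine is still in S3, and z then leads to the accepting state S3. Hence ddddcccdd ∈ L(D).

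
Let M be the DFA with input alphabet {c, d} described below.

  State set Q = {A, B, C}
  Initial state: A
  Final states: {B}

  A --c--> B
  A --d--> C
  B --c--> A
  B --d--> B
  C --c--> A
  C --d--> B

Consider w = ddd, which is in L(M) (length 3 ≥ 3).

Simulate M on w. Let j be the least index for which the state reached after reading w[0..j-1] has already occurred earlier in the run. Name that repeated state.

B

Run of M on w = d d d:
  step 0: A  (start)
  step 1: C  (read d: A→C)
  step 2: B  (read d: C→B)
  step 3: B  (read d: B→B)   ← first repeat (B seen earlier)

The earliest repeat is at step j = 3: M is in B, which it already visited at step i = 2.
Pumping length from the standard proof: p = 3 (the number of states). The repeated state found above gives |xy| = j ≤ 3 and |y| = j − i ≥ 1.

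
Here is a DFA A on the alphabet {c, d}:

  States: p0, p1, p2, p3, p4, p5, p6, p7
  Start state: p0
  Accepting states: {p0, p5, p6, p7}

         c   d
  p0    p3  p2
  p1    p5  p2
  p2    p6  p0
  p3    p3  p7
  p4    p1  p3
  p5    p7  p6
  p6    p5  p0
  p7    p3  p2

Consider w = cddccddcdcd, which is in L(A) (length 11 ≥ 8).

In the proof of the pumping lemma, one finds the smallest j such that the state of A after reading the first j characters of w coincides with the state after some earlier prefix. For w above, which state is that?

Run of A on w = c d d c c d d c d c d:
  step 0: p0  (start)
  step 1: p3  (read c: p0→p3)
  step 2: p7  (read d: p3→p7)
  step 3: p2  (read d: p7→p2)
  step 4: p6  (read c: p2→p6)
  step 5: p5  (read c: p6→p5)
  step 6: p6  (read d: p5→p6)   ← first repeat (p6 seen earlier)
  step 7: p0  (read d: p6→p0)
  step 8: p3  (read c: p0→p3)
  step 9: p7  (read d: p3→p7)
  step 10: p3  (read c: p7→p3)
  step 11: p7  (read d: p3→p7)

The earliest repeat is at step j = 6: A is in p6, which it already visited at step i = 4.
Pumping length from the standard proof: p = 8 (the number of states). The repeated state found above gives |xy| = j ≤ 8 and |y| = j − i ≥ 1.

p6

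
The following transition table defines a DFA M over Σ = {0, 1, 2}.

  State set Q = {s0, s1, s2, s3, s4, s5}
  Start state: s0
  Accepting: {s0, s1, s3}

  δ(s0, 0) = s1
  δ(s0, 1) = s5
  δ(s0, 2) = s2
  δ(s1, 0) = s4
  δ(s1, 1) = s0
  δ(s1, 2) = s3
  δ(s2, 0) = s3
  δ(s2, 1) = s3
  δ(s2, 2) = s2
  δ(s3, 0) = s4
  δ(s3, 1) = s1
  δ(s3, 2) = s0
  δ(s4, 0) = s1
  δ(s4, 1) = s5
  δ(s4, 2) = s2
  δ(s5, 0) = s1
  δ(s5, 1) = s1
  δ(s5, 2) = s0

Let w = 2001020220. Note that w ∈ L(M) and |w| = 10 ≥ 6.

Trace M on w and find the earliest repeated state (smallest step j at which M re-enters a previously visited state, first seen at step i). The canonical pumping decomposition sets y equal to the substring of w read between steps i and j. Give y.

0102

State sequence: s0 -2-> s2 -0-> s3 -0-> s4 -1-> s5 -0-> s1 -2-> s3 -0-> s4 -2-> s2 -2-> s2 -0-> s3
First repeat at step 6: s3 was already visited.

So i = 2, j = 6, giving x = w[0:2] = 20, y = w[2:6] = 0102, z = w[6:10] = 0220.
Check: |xy| = 6 ≤ 6 and |y| = 4 ≥ 1. Reading y takes M from s3 back to s3, so every xyⁱz is accepted.
The DFA has 6 states, so the proof of the pumping lemma guarantees a repeated state among the first 6+1 visited; the segment between the two visits is the pumpable y.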